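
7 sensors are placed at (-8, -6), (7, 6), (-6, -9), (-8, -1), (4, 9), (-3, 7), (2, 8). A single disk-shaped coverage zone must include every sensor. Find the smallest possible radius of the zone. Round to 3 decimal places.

10.296

The minimum enclosing circle of a finite set is fixed by two of the points (as a diameter) or three (as a circumcircle).
The farthest pair is (-6, -9)–(4, 9) with squared distance 424. The circle on this segment as diameter has centre (-1, 0) and r² = 424/4 = 106.
Check (-8, -6): distance² to centre = 85 ≤ 106, so it lies inside.
All remaining points lie in this disk, and no smaller disk contains both endpoints, so this is the minimum enclosing circle.
r = √106 ≈ 10.296.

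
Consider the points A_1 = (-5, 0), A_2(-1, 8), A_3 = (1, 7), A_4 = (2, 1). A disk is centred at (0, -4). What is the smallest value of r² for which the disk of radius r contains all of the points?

The required radius is the distance from (0, -4) to the farthest point.
Squared distances: 41, 145, 122, 29.
Maximum is 145, attained at A_2.

145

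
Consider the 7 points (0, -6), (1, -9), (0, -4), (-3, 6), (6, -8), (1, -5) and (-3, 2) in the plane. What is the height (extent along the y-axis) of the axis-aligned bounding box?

15

max y = 6, min y = -9, so height = 15.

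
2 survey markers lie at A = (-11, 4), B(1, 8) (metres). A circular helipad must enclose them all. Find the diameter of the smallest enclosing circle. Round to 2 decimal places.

12.65

The smallest circle enclosing two points has them as diameter endpoints.
Centre = midpoint = (-5, 6); r² = |AB|²/4 = 160/4 = 40.
Diameter = 2r = 2√40 ≈ 12.65.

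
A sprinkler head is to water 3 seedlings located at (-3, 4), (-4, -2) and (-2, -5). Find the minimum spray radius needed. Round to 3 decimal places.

4.528

Call the three points A, B, C in the order given.
Side lengths²: AB² = 37, AC² = 82, BC² = 13.
Since AC² = 82 ≥ 37 + 13 = 50, the angle opposite AC is not acute, so the smallest enclosing circle has AC as diameter.
Centre = midpoint of AC = (-2.5, -0.5), r² = 82/4 = 20.5.
r = √(20.5) ≈ 4.528.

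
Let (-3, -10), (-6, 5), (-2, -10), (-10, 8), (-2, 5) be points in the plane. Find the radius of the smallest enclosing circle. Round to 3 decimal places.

By Welzl's lemma the MEC is supported by two points (diametrically opposite) or three points (on a circumcircle).
The farthest pair is (-2, -10)–(-10, 8) with squared distance 388. The circle on this segment as diameter has centre (-6, -1) and r² = 388/4 = 97.
Check (-3, -10): distance² to centre = 90 ≤ 97, so it lies inside.
All remaining points lie in this disk, and no smaller disk contains both endpoints, so this is the minimum enclosing circle.
r = √97 ≈ 9.849.

9.849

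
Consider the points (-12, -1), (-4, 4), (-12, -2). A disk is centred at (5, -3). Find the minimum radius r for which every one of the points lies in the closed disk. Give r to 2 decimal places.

17.12

The required radius is the distance from (5, -3) to the farthest point.
Squared distances: 293, 130, 290.
Maximum is 293, attained at (-12, -1).
r = √293 ≈ 17.12.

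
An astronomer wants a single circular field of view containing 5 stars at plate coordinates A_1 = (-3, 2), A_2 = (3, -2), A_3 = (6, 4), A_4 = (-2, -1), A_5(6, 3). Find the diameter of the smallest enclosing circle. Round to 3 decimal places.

9.484

The minimum enclosing circle of a finite set is fixed by two of the points (as a diameter) or three (as a circumcircle).
The minimum enclosing circle is determined by three boundary points: A_1, A_3, A_4.
Their circumcentre is (101/58, 111/58) with r² = 37825/1682.
The farthest remaining point A_5 is at distance² 32489/1682 ≤ 37825/1682.
Diameter = 2r = 2√(37825/1682) ≈ 9.484.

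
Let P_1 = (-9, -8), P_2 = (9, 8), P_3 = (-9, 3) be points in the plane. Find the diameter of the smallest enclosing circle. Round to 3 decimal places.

Side lengths²: P_1P_2² = 580, P_1P_3² = 121, P_2P_3² = 349.
Since P_1P_2² = 580 ≥ 349 + 121 = 470, the angle opposite P_1P_2 is not acute, so the smallest enclosing circle has P_1P_2 as diameter.
Centre = midpoint of P_1P_2 = (0, 0), r² = 580/4 = 145.
Diameter = 2r = 2√145 ≈ 24.083.

24.083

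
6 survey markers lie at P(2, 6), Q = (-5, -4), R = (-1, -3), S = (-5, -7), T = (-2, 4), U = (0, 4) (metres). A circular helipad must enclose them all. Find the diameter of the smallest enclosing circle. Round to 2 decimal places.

14.76

The minimum enclosing circle of a finite set is fixed by two of the points (as a diameter) or three (as a circumcircle).
The farthest pair is P–S with squared distance 218. The circle on this segment as diameter has centre (-1.5, -0.5) and r² = 218/4 = 54.5.
Check Q: distance² to centre = 24.5 ≤ 54.5, so it lies inside.
All remaining points lie in this disk, and no smaller disk contains both endpoints, so this is the minimum enclosing circle.
Diameter = 2r = 2√(54.5) ≈ 14.76.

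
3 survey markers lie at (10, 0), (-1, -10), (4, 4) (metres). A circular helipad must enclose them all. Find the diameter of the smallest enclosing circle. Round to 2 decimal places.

Call the three points A, B, C in the order given.
Side lengths²: AB² = 221, AC² = 52, BC² = 221.
Since BC² = 221 < 221 + 52 = 273, the triangle is acute, so the smallest enclosing circle is the circumcircle.
Circumcentre = (3.25, -3.625), r² = 58.703125.
Diameter = 2r = 2√(58.703125) ≈ 15.32.

15.32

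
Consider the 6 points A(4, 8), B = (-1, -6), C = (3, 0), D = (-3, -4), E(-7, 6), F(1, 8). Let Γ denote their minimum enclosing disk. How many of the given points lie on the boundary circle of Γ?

The minimum enclosing circle of a finite set is fixed by two of the points (as a diameter) or three (as a circumcircle).
The minimum enclosing circle is determined by three boundary points: A, B, E.
Their circumcentre is (-13/24, 83/48) with r² = 138125/2304.
The farthest remaining point F is at distance² 96077/2304 ≤ 138125/2304.
The points at distance exactly r from the centre are A, B, E — 3 points.

3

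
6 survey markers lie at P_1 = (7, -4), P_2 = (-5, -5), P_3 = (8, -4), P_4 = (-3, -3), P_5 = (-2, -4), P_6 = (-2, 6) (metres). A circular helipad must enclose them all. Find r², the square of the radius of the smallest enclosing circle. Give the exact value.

5525/98

A smallest enclosing disk is always determined by at most three of the input points on its boundary.
The minimum enclosing circle is determined by three boundary points: P_2, P_3, P_6.
Their circumcentre is (17/14, -11/14) with r² = 5525/98.
The farthest remaining point P_1 is at distance² 4293/98 ≤ 5525/98.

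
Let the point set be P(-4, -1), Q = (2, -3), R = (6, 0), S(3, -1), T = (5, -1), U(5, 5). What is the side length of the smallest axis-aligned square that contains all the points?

10

The bounding box has width 10 and height 8.
An axis-aligned square enclosing the set must have side ≥ max(width, height).
So the minimum side is max(10, 8) = 10.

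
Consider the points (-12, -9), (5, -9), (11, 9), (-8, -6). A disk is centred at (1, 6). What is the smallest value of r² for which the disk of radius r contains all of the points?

394

The required radius is the distance from (1, 6) to the farthest point.
Squared distances: 394, 241, 109, 225.
Maximum is 394, attained at (-12, -9).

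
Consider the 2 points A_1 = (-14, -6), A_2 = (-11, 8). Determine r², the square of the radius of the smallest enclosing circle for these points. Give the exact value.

51.25

The smallest circle enclosing two points has them as diameter endpoints.
Centre = midpoint = (-12.5, 1); r² = |A_1A_2|²/4 = 205/4 = 51.25.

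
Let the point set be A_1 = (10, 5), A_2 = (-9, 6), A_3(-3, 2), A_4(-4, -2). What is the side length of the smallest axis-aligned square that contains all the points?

The bounding box has width 19 and height 8.
An axis-aligned square enclosing the set must have side ≥ max(width, height).
So the minimum side is max(19, 8) = 19.

19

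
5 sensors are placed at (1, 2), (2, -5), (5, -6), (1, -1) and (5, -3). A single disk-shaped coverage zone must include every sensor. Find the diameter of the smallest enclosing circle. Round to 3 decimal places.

8.944

By Welzl's lemma the MEC is supported by two points (diametrically opposite) or three points (on a circumcircle).
The farthest pair is (1, 2)–(5, -6) with squared distance 80. The circle on this segment as diameter has centre (3, -2) and r² = 80/4 = 20.
Check (2, -5): distance² to centre = 10 ≤ 20, so it lies inside.
All remaining points lie in this disk, and no smaller disk contains both endpoints, so this is the minimum enclosing circle.
Diameter = 2r = 2√20 ≈ 8.944.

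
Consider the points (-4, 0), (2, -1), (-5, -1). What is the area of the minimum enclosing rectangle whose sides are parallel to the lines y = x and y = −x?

24.5

In coordinates u = x + y, v = x − y the rectangle is axis-aligned; the map (x,y)→(u,v) scales areas by 2.
u-values: -4, 1, -6; range = 1 − (-6) = 7.
v-values: -4, 3, -4; range = 3 − (-4) = 7.
Area = (7 × 7) / 2 = 24.5.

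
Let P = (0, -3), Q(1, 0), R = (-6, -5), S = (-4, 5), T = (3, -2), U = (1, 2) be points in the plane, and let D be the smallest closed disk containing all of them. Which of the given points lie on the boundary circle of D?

By Welzl's lemma the MEC is supported by two points (diametrically opposite) or three points (on a circumcircle).
The minimum enclosing circle is determined by three boundary points: R, S, T.
Their circumcentre is (-2.5, -0.5) with r² = 32.5.
The farthest remaining point U is at distance² 18.5 ≤ 32.5.
The points at distance exactly r from the centre are R, S, T — 3 points.

R, S, T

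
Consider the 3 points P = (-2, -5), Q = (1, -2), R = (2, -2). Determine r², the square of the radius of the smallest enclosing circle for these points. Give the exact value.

Side lengths²: PQ² = 18, PR² = 25, QR² = 1.
Since PR² = 25 ≥ 18 + 1 = 19, the angle opposite PR is not acute, so the smallest enclosing circle has PR as diameter.
Centre = midpoint of PR = (0, -3.5), r² = 25/4 = 6.25.

6.25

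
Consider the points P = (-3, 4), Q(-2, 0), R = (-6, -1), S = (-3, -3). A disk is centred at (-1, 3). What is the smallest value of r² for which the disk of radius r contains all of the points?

41

The required radius is the distance from (-1, 3) to the farthest point.
Squared distances: 5, 10, 41, 40.
Maximum is 41, attained at R.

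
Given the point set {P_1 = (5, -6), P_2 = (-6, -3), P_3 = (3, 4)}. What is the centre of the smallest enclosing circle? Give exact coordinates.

(0.25, -1.75)

Side lengths²: P_1P_2² = 130, P_1P_3² = 104, P_2P_3² = 130.
Since P_2P_3² = 130 < 130 + 104 = 234, the triangle is acute, so the smallest enclosing circle is the circumcircle.
Circumcentre = (0.25, -1.75), r² = 40.625.
Centre = (0.25, -1.75).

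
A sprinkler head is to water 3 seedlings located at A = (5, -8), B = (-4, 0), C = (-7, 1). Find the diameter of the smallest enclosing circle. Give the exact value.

15

Side lengths²: AB² = 145, AC² = 225, BC² = 10.
Since AC² = 225 ≥ 145 + 10 = 155, the angle opposite AC is not acute, so the smallest enclosing circle has AC as diameter.
Centre = midpoint of AC = (-1, -3.5), r² = 225/4 = 56.25.
Diameter = 2r = 2√(56.25) = 15.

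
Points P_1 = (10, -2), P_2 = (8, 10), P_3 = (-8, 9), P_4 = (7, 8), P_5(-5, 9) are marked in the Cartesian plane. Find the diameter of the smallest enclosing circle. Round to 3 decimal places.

21.095

A smallest enclosing disk is always determined by at most three of the input points on its boundary.
The farthest pair is P_1–P_3 with squared distance 445. The circle on this segment as diameter has centre (1, 3.5) and r² = 445/4 = 111.25.
Check P_2: distance² to centre = 91.25 ≤ 111.25, so it lies inside.
All remaining points lie in this disk, and no smaller disk contains both endpoints, so this is the minimum enclosing circle.
Diameter = 2r = 2√(111.25) ≈ 21.095.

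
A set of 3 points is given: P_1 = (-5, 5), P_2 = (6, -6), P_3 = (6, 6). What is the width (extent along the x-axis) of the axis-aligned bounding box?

11

max x = 6, min x = -5, so width = 11.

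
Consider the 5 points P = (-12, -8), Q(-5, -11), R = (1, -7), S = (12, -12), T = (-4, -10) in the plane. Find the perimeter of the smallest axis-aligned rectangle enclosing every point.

Width = max x − min x = 12 − (-12) = 24.
Height = max y − min y = -7 − (-12) = 5.
Perimeter = 2(24 + 5) = 58.

58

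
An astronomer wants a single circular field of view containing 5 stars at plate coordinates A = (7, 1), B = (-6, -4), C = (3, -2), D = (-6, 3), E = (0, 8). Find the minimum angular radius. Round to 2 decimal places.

By Welzl's lemma the MEC is supported by two points (diametrically opposite) or three points (on a circumcircle).
The minimum enclosing circle is determined by three boundary points: A, B, E.
Their circumcentre is (-1/3, 2/3) with r² = 485/9.
The farthest remaining point D is at distance² 338/9 ≤ 485/9.
r = √(485/9) ≈ 7.34.

7.34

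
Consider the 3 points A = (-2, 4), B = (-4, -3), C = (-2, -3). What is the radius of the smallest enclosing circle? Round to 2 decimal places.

Side lengths²: AB² = 53, AC² = 49, BC² = 4.
Since AB² = 53 ≥ 49 + 4 = 53, the angle opposite AB is not acute, so the smallest enclosing circle has AB as diameter.
Centre = midpoint of AB = (-3, 0.5), r² = 53/4 = 13.25.
r = √(13.25) ≈ 3.64.

3.64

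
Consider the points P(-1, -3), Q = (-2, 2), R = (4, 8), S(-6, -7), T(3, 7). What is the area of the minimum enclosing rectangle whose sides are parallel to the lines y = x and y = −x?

75

In coordinates u = x + y, v = x − y the rectangle is axis-aligned; the map (x,y)→(u,v) scales areas by 2.
u-values: -4, 0, 12, -13, 10; range = 12 − (-13) = 25.
v-values: 2, -4, -4, 1, -4; range = 2 − (-4) = 6.
Area = (25 × 6) / 2 = 75.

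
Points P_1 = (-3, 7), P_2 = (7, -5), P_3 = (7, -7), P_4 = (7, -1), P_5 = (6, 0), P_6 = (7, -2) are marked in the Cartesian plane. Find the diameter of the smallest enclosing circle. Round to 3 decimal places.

The farthest pair is P_1–P_3 with squared distance 296. The circle on this segment as diameter has centre (2, 0) and r² = 296/4 = 74.
Check P_2: distance² to centre = 50 ≤ 74, so it lies inside.
All remaining points lie in this disk, and no smaller disk contains both endpoints, so this is the minimum enclosing circle.
Diameter = 2r = 2√74 ≈ 17.205.

17.205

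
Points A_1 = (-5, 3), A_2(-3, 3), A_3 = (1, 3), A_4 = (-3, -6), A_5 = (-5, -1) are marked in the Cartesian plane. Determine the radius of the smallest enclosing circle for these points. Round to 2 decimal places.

5.04

The minimum enclosing circle of a finite set is fixed by two of the points (as a diameter) or three (as a circumcircle).
The minimum enclosing circle is determined by three boundary points: A_1, A_3, A_4.
Their circumcentre is (-2, -19/18) with r² = 8245/324.
The farthest remaining point A_2 is at distance² 5653/324 ≤ 8245/324.
r = √(8245/324) ≈ 5.04.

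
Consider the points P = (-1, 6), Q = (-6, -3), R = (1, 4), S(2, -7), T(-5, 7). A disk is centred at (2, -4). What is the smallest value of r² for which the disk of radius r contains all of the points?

170

The required radius is the distance from (2, -4) to the farthest point.
Squared distances: 109, 65, 65, 9, 170.
Maximum is 170, attained at T.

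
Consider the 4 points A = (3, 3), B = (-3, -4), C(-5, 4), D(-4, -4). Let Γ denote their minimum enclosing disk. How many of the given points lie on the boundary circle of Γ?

The minimum enclosing circle of a finite set is fixed by two of the points (as a diameter) or three (as a circumcircle).
The minimum enclosing circle is determined by three boundary points: A, C, D.
Their circumcentre is (-25/18, 7/18) with r² = 4225/162.
The farthest remaining point B is at distance² 3541/162 ≤ 4225/162.
The points at distance exactly r from the centre are A, C, D — 3 points.

3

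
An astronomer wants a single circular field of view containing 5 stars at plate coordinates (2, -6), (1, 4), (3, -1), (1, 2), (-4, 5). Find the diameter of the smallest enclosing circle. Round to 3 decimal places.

By Welzl's lemma the MEC is supported by two points (diametrically opposite) or three points (on a circumcircle).
The farthest pair is (2, -6)–(-4, 5) with squared distance 157. The circle on this segment as diameter has centre (-1, -0.5) and r² = 157/4 = 39.25.
Check (1, 4): distance² to centre = 24.25 ≤ 39.25, so it lies inside.
All remaining points lie in this disk, and no smaller disk contains both endpoints, so this is the minimum enclosing circle.
Diameter = 2r = 2√(39.25) ≈ 12.530.

12.530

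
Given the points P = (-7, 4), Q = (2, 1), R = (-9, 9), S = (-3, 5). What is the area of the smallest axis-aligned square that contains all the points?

121

The bounding box has width 11 and height 8.
An axis-aligned square enclosing the set must have side ≥ max(width, height).
So the minimum side is max(11, 8) = 11.
Area = 11² = 121.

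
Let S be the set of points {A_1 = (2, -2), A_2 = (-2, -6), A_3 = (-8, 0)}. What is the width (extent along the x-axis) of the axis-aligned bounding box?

max x = 2, min x = -8, so width = 10.

10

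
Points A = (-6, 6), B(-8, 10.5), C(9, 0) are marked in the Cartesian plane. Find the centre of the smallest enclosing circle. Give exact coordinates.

Side lengths²: AB² = 24.25, AC² = 261, BC² = 399.25.
Since BC² = 399.25 ≥ 261 + 24.25 = 285.25, the angle opposite BC is not acute, so the smallest enclosing circle has BC as diameter.
Centre = midpoint of BC = (0.5, 5.25), r² = 399.25/4 = 99.8125.
Centre = (0.5, 5.25).

(0.5, 5.25)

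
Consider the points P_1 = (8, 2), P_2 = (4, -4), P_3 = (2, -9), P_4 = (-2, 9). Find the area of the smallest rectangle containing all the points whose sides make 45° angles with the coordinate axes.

In coordinates u = x + y, v = x − y the rectangle is axis-aligned; the map (x,y)→(u,v) scales areas by 2.
u-values: 10, 0, -7, 7; range = 10 − (-7) = 17.
v-values: 6, 8, 11, -11; range = 11 − (-11) = 22.
Area = (17 × 22) / 2 = 187.

187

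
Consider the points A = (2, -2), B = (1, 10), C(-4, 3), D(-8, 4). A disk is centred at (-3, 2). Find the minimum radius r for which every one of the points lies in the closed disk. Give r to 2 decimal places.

8.94

The required radius is the distance from (-3, 2) to the farthest point.
Squared distances: 41, 80, 2, 29.
Maximum is 80, attained at B.
r = √80 ≈ 8.94.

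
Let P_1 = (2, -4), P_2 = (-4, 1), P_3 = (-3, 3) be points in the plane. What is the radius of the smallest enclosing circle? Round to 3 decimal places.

4.301

Side lengths²: P_1P_2² = 61, P_1P_3² = 74, P_2P_3² = 5.
Since P_1P_3² = 74 ≥ 61 + 5 = 66, the angle opposite P_1P_3 is not acute, so the smallest enclosing circle has P_1P_3 as diameter.
Centre = midpoint of P_1P_3 = (-0.5, -0.5), r² = 74/4 = 18.5.
r = √(18.5) ≈ 4.301.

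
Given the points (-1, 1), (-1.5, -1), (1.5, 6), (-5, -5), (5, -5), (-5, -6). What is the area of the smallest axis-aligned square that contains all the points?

144

The bounding box has width 10 and height 12.
An axis-aligned square enclosing the set must have side ≥ max(width, height).
So the minimum side is max(10, 12) = 12.
Area = 12² = 144.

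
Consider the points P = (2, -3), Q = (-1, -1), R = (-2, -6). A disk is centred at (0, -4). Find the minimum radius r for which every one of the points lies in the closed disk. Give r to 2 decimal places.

The required radius is the distance from (0, -4) to the farthest point.
Squared distances: 5, 10, 8.
Maximum is 10, attained at Q.
r = √10 ≈ 3.16.

3.16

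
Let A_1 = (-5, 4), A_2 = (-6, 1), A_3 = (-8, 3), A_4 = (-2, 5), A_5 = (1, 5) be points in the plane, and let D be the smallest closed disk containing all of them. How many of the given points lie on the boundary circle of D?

2

A smallest enclosing disk is always determined by at most three of the input points on its boundary.
The farthest pair is A_3–A_5 with squared distance 85. The circle on this segment as diameter has centre (-3.5, 4) and r² = 85/4 = 21.25.
Check A_1: distance² to centre = 2.25 ≤ 21.25, so it lies inside.
All remaining points lie in this disk, and no smaller disk contains both endpoints, so this is the minimum enclosing circle.
The points at distance exactly r from the centre are A_3, A_5 — 2 points.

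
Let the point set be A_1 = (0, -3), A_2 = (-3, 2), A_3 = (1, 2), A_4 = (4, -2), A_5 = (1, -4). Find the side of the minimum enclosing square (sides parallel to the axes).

7

The bounding box has width 7 and height 6.
An axis-aligned square enclosing the set must have side ≥ max(width, height).
So the minimum side is max(7, 6) = 7.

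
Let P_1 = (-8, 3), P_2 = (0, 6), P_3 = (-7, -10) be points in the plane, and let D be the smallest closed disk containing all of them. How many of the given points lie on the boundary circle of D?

Side lengths²: P_1P_2² = 73, P_1P_3² = 170, P_2P_3² = 305.
Since P_2P_3² = 305 ≥ 170 + 73 = 243, the angle opposite P_2P_3 is not acute, so the smallest enclosing circle has P_2P_3 as diameter.
Centre = midpoint of P_2P_3 = (-3.5, -2), r² = 305/4 = 76.25.
The points at distance exactly r from the centre are P_2, P_3 — 2 points.

2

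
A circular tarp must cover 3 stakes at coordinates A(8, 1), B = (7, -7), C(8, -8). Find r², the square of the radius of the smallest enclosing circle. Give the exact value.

20.25

Side lengths²: AB² = 65, AC² = 81, BC² = 2.
Since AC² = 81 ≥ 65 + 2 = 67, the angle opposite AC is not acute, so the smallest enclosing circle has AC as diameter.
Centre = midpoint of AC = (8, -3.5), r² = 81/4 = 20.25.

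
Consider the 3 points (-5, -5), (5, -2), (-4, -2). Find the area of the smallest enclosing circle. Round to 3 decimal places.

Call the three points A, B, C in the order given.
Side lengths²: AB² = 109, AC² = 10, BC² = 81.
Since AB² = 109 ≥ 81 + 10 = 91, the angle opposite AB is not acute, so the smallest enclosing circle has AB as diameter.
Centre = midpoint of AB = (0, -3.5), r² = 109/4 = 27.25.
Area = π·r² = π·27.25 ≈ 85.608.

85.608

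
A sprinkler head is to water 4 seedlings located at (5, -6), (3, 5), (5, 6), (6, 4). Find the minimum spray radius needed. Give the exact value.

6

A smallest enclosing disk is always determined by at most three of the input points on its boundary.
The farthest pair is (5, -6)–(5, 6) with squared distance 144. The circle on this segment as diameter has centre (5, 0) and r² = 144/4 = 36.
Check (3, 5): distance² to centre = 29 ≤ 36, so it lies inside.
All remaining points lie in this disk, and no smaller disk contains both endpoints, so this is the minimum enclosing circle.
r = √36 = 6.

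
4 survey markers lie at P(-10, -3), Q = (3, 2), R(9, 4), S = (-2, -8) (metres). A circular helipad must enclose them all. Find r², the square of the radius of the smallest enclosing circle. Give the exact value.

The minimum enclosing circle of a finite set is fixed by two of the points (as a diameter) or three (as a circumcircle).
The farthest pair is P–R with squared distance 410. The circle on this segment as diameter has centre (-0.5, 0.5) and r² = 410/4 = 102.5.
Check Q: distance² to centre = 14.5 ≤ 102.5, so it lies inside.
All remaining points lie in this disk, and no smaller disk contains both endpoints, so this is the minimum enclosing circle.

102.5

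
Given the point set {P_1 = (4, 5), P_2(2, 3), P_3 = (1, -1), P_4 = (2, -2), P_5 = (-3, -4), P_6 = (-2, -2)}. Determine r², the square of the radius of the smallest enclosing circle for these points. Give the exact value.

32.5

The farthest pair is P_1–P_5 with squared distance 130. The circle on this segment as diameter has centre (0.5, 0.5) and r² = 130/4 = 32.5.
Check P_2: distance² to centre = 8.5 ≤ 32.5, so it lies inside.
All remaining points lie in this disk, and no smaller disk contains both endpoints, so this is the minimum enclosing circle.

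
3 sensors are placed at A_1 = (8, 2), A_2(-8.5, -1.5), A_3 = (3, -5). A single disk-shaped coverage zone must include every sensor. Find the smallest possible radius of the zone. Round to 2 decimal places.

Side lengths²: A_1A_2² = 284.5, A_1A_3² = 74, A_2A_3² = 144.5.
Since A_1A_2² = 284.5 ≥ 144.5 + 74 = 218.5, the angle opposite A_1A_2 is not acute, so the smallest enclosing circle has A_1A_2 as diameter.
Centre = midpoint of A_1A_2 = (-0.25, 0.25), r² = 284.5/4 = 71.125.
r = √(71.125) ≈ 8.43.

8.43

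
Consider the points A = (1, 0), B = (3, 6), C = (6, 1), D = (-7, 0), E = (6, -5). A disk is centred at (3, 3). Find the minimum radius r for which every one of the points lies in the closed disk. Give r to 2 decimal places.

The required radius is the distance from (3, 3) to the farthest point.
Squared distances: 13, 9, 13, 109, 73.
Maximum is 109, attained at D.
r = √109 ≈ 10.44.

10.44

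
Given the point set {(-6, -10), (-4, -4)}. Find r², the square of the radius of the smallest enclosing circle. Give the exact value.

10

The smallest circle enclosing two points has them as diameter endpoints.
Centre = midpoint = (-5, -7); r² = |(-6, -10)−(-4, -4)|²/4 = 40/4 = 10.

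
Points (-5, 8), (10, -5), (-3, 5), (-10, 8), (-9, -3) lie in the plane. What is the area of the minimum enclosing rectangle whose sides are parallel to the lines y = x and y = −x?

In coordinates u = x + y, v = x − y the rectangle is axis-aligned; the map (x,y)→(u,v) scales areas by 2.
u-values: 3, 5, 2, -2, -12; range = 5 − (-12) = 17.
v-values: -13, 15, -8, -18, -6; range = 15 − (-18) = 33.
Area = (17 × 33) / 2 = 280.5.

280.5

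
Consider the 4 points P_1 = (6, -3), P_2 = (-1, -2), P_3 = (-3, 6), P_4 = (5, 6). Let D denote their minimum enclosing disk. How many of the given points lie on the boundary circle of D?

The farthest pair is P_1–P_3 with squared distance 162. The circle on this segment as diameter has centre (1.5, 1.5) and r² = 162/4 = 40.5.
Check P_2: distance² to centre = 18.5 ≤ 40.5, so it lies inside.
All remaining points lie in this disk, and no smaller disk contains both endpoints, so this is the minimum enclosing circle.
The points at distance exactly r from the centre are P_1, P_3 — 2 points.

2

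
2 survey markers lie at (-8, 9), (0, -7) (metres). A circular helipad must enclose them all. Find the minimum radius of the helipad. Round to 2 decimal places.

8.94

The smallest circle enclosing two points has them as diameter endpoints.
Centre = midpoint = (-4, 1); r² = |(-8, 9)−(0, -7)|²/4 = 320/4 = 80.
r = √80 ≈ 8.94.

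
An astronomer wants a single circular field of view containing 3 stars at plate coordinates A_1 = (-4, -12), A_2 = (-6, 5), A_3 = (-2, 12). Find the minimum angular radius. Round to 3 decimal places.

Side lengths²: A_1A_2² = 293, A_1A_3² = 580, A_2A_3² = 65.
Since A_1A_3² = 580 ≥ 293 + 65 = 358, the angle opposite A_1A_3 is not acute, so the smallest enclosing circle has A_1A_3 as diameter.
Centre = midpoint of A_1A_3 = (-3, 0), r² = 580/4 = 145.
r = √145 ≈ 12.042.

12.042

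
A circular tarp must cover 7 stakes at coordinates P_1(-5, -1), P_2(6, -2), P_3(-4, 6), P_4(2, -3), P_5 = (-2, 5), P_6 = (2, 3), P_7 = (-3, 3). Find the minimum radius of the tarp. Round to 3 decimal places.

The minimum enclosing circle of a finite set is fixed by two of the points (as a diameter) or three (as a circumcircle).
The minimum enclosing circle is determined by three boundary points: P_1, P_2, P_3.
Their circumcentre is (31/39, 68/39) with r² = 62525/1521.
The farthest remaining point P_4 is at distance² 36434/1521 ≤ 62525/1521.
r = √(62525/1521) ≈ 6.412.

6.412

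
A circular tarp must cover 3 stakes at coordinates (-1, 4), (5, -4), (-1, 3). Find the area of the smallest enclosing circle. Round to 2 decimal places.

Call the three points A, B, C in the order given.
Side lengths²: AB² = 100, AC² = 1, BC² = 85.
Since AB² = 100 ≥ 85 + 1 = 86, the angle opposite AB is not acute, so the smallest enclosing circle has AB as diameter.
Centre = midpoint of AB = (2, 0), r² = 100/4 = 25.
Area = π·r² = π·25 ≈ 78.54.

78.54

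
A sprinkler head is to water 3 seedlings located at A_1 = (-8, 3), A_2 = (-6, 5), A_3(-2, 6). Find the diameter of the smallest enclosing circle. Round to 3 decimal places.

Side lengths²: A_1A_2² = 8, A_1A_3² = 45, A_2A_3² = 17.
Since A_1A_3² = 45 ≥ 17 + 8 = 25, the angle opposite A_1A_3 is not acute, so the smallest enclosing circle has A_1A_3 as diameter.
Centre = midpoint of A_1A_3 = (-5, 4.5), r² = 45/4 = 11.25.
Diameter = 2r = 2√(11.25) ≈ 6.708.

6.708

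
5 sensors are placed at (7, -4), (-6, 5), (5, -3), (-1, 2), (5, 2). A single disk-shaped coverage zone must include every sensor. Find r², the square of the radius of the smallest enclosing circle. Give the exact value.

By Welzl's lemma the MEC is supported by two points (diametrically opposite) or three points (on a circumcircle).
The farthest pair is (7, -4)–(-6, 5) with squared distance 250. The circle on this segment as diameter has centre (0.5, 0.5) and r² = 250/4 = 62.5.
Check (5, -3): distance² to centre = 32.5 ≤ 62.5, so it lies inside.
All remaining points lie in this disk, and no smaller disk contains both endpoints, so this is the minimum enclosing circle.

62.5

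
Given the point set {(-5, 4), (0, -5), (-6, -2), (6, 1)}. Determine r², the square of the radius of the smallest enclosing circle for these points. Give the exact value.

A smallest enclosing disk is always determined by at most three of the input points on its boundary.
The minimum enclosing circle is determined by three boundary points: (-5, 4), (-6, -2), (6, 1).
Their circumcentre is (-7/46, 5/46) with r² = 40885/1058.
The farthest remaining point (0, -5) is at distance² 27637/1058 ≤ 40885/1058.

40885/1058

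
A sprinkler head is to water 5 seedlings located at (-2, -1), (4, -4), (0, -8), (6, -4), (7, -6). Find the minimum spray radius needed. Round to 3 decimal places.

5.148

The farthest pair is (-2, -1)–(7, -6) with squared distance 106. The circle on this segment as diameter has centre (2.5, -3.5) and r² = 106/4 = 26.5.
Check (4, -4): distance² to centre = 2.5 ≤ 26.5, so it lies inside.
All remaining points lie in this disk, and no smaller disk contains both endpoints, so this is the minimum enclosing circle.
r = √(26.5) ≈ 5.148.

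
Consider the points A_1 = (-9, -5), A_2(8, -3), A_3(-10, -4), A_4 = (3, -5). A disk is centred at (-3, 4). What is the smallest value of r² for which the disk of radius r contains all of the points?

170

The required radius is the distance from (-3, 4) to the farthest point.
Squared distances: 117, 170, 113, 117.
Maximum is 170, attained at A_2.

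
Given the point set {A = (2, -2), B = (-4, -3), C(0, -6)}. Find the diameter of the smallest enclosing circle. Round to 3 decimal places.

6.182

Side lengths²: AB² = 37, AC² = 20, BC² = 25.
Since AB² = 37 < 25 + 20 = 45, the triangle is acute, so the smallest enclosing circle is the circumcircle.
Circumcentre = (-10/11, -67/22), r² = 4625/484.
Diameter = 2r = 2√(4625/484) ≈ 6.182.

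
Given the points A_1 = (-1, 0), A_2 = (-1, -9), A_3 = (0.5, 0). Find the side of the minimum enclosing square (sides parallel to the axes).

The bounding box has width 1.5 and height 9.
An axis-aligned square enclosing the set must have side ≥ max(width, height).
So the minimum side is max(1.5, 9) = 9.

9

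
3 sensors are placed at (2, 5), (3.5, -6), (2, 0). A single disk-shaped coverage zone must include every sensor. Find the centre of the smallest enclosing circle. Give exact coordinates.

Call the three points A, B, C in the order given.
Side lengths²: AB² = 123.25, AC² = 25, BC² = 38.25.
Since AB² = 123.25 ≥ 38.25 + 25 = 63.25, the angle opposite AB is not acute, so the smallest enclosing circle has AB as diameter.
Centre = midpoint of AB = (2.75, -0.5), r² = 123.25/4 = 30.8125.
Centre = (2.75, -0.5).

(2.75, -0.5)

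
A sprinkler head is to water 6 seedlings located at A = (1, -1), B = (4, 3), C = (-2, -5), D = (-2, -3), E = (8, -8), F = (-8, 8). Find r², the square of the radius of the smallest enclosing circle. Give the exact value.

128

By Welzl's lemma the MEC is supported by two points (diametrically opposite) or three points (on a circumcircle).
The farthest pair is E–F with squared distance 512. The circle on this segment as diameter has centre (0, 0) and r² = 512/4 = 128.
Check A: distance² to centre = 2 ≤ 128, so it lies inside.
All remaining points lie in this disk, and no smaller disk contains both endpoints, so this is the minimum enclosing circle.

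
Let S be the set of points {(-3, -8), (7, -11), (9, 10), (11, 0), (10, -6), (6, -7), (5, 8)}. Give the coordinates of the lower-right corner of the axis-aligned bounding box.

(11, -11)

x-range [-3, 11], y-range [-11, 10].
The lower-right corner is (11, -11).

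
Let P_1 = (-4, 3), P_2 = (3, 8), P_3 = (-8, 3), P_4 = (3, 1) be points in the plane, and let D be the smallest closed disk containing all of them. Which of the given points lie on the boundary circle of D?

By Welzl's lemma the MEC is supported by two points (diametrically opposite) or three points (on a circumcircle).
The minimum enclosing circle is determined by three boundary points: P_2, P_3, P_4.
Their circumcentre is (-45/22, 4.5) with r² = 9125/242.
The farthest remaining point P_1 is at distance² 1469/242 ≤ 9125/242.
The points at distance exactly r from the centre are P_2, P_3, P_4 — 3 points.

P_2, P_3, P_4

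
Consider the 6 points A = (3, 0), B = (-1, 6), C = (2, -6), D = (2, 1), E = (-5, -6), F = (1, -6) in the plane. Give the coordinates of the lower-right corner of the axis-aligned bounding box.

(3, -6)

x-range [-5, 3], y-range [-6, 6].
The lower-right corner is (3, -6).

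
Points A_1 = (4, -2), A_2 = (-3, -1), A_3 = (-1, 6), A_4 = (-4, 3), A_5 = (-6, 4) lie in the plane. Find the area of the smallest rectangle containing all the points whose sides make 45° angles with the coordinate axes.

In coordinates u = x + y, v = x − y the rectangle is axis-aligned; the map (x,y)→(u,v) scales areas by 2.
u-values: 2, -4, 5, -1, -2; range = 5 − (-4) = 9.
v-values: 6, -2, -7, -7, -10; range = 6 − (-10) = 16.
Area = (9 × 16) / 2 = 72.

72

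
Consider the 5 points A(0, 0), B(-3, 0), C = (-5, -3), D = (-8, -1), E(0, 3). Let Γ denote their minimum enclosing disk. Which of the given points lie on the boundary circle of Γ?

The minimum enclosing circle of a finite set is fixed by two of the points (as a diameter) or three (as a circumcircle).
The farthest pair is D–E with squared distance 80. The circle on this segment as diameter has centre (-4, 1) and r² = 80/4 = 20.
Check A: distance² to centre = 17 ≤ 20, so it lies inside.
All remaining points lie in this disk, and no smaller disk contains both endpoints, so this is the minimum enclosing circle.
The points at distance exactly r from the centre are D, E — 2 points.

D, E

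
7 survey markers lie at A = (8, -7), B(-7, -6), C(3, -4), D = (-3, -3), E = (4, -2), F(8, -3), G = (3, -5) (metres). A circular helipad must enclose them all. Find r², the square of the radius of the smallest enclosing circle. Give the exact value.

58.76

A smallest enclosing disk is always determined by at most three of the input points on its boundary.
The minimum enclosing circle is determined by three boundary points: A, B, F.
Their circumcentre is (0.6, -5) with r² = 58.76.
The farthest remaining point E is at distance² 20.56 ≤ 58.76.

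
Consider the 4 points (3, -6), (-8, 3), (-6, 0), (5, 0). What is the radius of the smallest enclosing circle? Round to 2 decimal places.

7.14

The minimum enclosing circle is determined by three boundary points: (3, -6), (-8, 3), (5, 0).
Their circumcentre is (-29/14, -41/42) with r² = 44945/882.
The farthest remaining point (-6, 0) is at distance² 14453/882 ≤ 44945/882.
r = √(44945/882) ≈ 7.14.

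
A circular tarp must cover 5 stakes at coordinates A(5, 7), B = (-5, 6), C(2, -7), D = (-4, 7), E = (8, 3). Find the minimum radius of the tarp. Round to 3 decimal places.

7.802

A smallest enclosing disk is always determined by at most three of the input points on its boundary.
The minimum enclosing circle is determined by three boundary points: C, D, E.
Their circumcentre is (5/9, 2/3) with r² = 4930/81.
The farthest remaining point A is at distance² 4849/81 ≤ 4930/81.
r = √(4930/81) ≈ 7.802.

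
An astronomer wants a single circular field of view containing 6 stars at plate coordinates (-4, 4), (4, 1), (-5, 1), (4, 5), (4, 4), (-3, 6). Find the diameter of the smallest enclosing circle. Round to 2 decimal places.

The minimum enclosing circle of a finite set is fixed by two of the points (as a diameter) or three (as a circumcircle).
The farthest pair is (-5, 1)–(4, 5) with squared distance 97. The circle on this segment as diameter has centre (-0.5, 3) and r² = 97/4 = 24.25.
Check (-4, 4): distance² to centre = 13.25 ≤ 24.25, so it lies inside.
All remaining points lie in this disk, and no smaller disk contains both endpoints, so this is the minimum enclosing circle.
Diameter = 2r = 2√(24.25) ≈ 9.85.

9.85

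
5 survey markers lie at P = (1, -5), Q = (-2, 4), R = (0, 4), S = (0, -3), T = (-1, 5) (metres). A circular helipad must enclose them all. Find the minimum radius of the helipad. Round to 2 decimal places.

5.10

By Welzl's lemma the MEC is supported by two points (diametrically opposite) or three points (on a circumcircle).
The farthest pair is P–T with squared distance 104. The circle on this segment as diameter has centre (0, 0) and r² = 104/4 = 26.
Check Q: distance² to centre = 20 ≤ 26, so it lies inside.
All remaining points lie in this disk, and no smaller disk contains both endpoints, so this is the minimum enclosing circle.
r = √26 ≈ 5.10.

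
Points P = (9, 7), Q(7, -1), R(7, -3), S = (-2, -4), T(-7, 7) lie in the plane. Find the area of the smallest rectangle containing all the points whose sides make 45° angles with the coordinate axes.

In coordinates u = x + y, v = x − y the rectangle is axis-aligned; the map (x,y)→(u,v) scales areas by 2.
u-values: 16, 6, 4, -6, 0; range = 16 − (-6) = 22.
v-values: 2, 8, 10, 2, -14; range = 10 − (-14) = 24.
Area = (22 × 24) / 2 = 264.

264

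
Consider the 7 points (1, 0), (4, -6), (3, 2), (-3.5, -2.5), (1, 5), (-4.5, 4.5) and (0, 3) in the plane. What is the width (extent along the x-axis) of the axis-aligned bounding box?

8.5

max x = 4, min x = -4.5, so width = 8.5.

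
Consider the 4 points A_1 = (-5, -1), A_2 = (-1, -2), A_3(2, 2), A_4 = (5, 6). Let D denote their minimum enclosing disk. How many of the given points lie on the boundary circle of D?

A smallest enclosing disk is always determined by at most three of the input points on its boundary.
The farthest pair is A_1–A_4 with squared distance 149. The circle on this segment as diameter has centre (0, 2.5) and r² = 149/4 = 37.25.
Check A_2: distance² to centre = 21.25 ≤ 37.25, so it lies inside.
All remaining points lie in this disk, and no smaller disk contains both endpoints, so this is the minimum enclosing circle.
The points at distance exactly r from the centre are A_1, A_4 — 2 points.

2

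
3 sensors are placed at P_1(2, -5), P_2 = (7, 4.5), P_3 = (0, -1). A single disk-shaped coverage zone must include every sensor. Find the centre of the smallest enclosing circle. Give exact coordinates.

Side lengths²: P_1P_2² = 115.25, P_1P_3² = 20, P_2P_3² = 79.25.
Since P_1P_2² = 115.25 ≥ 79.25 + 20 = 99.25, the angle opposite P_1P_2 is not acute, so the smallest enclosing circle has P_1P_2 as diameter.
Centre = midpoint of P_1P_2 = (4.5, -0.25), r² = 115.25/4 = 28.8125.
Centre = (4.5, -0.25).

(4.5, -0.25)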